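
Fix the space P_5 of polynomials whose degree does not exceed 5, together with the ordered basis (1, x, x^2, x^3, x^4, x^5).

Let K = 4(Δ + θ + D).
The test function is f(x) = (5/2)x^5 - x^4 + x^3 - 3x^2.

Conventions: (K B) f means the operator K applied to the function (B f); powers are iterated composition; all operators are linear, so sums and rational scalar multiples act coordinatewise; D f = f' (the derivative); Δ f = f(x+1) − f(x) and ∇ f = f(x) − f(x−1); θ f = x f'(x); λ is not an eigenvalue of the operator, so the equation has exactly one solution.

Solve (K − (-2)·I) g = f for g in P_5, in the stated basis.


the image equals g(x) = (5/44)x^5 - (61/198)x^4 + (625/1386)x^3 - (169/154)x^2 + (10259/4158)x - 34043/4158

write g with unknown coordinates in the stated basis and equate coefficients in (K − (-2)·I) g = f
solving from the highest basis element down gives g = (5/44)x^5 - (61/198)x^4 + (625/1386)x^3 - (169/154)x^2 + (10259/4158)x - 34043/4158
check: K g = (25/11)x^5 - (38/99)x^4 + (68/693)x^3 - (62/77)x^2 - (10259/2079)x + 34043/2079
so K g − (-2)·g = (5/2)x^5 - x^4 + x^3 - 3x^2 = f ✓


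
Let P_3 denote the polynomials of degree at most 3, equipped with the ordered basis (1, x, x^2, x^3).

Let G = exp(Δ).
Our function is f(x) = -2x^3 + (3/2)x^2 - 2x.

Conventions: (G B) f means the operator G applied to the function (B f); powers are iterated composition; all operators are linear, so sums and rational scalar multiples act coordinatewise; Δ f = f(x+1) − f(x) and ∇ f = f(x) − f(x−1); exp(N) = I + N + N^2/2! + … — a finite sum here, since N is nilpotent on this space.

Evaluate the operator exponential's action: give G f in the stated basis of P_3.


order-1 term: -6x^2 - 3x - 5/2
order-2 term: -6x - 9/2
order-3 term: -2
the series for exp(Δ) f terminates at order 3
exp(Δ) f = -2x^3 - (9/2)x^2 - 11x - 9

the result is g(x) = -2x^3 - (9/2)x^2 - 11x - 9


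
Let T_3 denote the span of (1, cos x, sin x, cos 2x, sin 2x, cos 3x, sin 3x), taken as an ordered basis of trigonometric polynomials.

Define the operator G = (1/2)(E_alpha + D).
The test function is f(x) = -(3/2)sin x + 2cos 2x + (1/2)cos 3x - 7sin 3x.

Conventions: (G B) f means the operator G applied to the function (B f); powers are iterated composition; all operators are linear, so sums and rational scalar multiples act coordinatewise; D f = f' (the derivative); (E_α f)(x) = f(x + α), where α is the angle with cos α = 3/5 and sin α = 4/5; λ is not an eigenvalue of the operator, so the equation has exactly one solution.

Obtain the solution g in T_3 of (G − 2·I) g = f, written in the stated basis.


write g with unknown coordinates in the stated basis and equate coefficients in (G − 2·I) g = f
solving from the highest basis element down gives g = (27/74)cos x + (51/74)sin x - (428/677)cos 2x + (296/677)sin 2x + (5249/4450)cos 3x + (9057/4450)sin 3x
check: G g = (27/37)cos x - (9/74)sin x + (498/677)cos 2x + (592/677)sin 2x + (12723/4450)cos 3x - (6518/2225)sin 3x
so G g − 2·g = -(3/2)sin x + 2cos 2x + (1/2)cos 3x - 7sin 3x = f ✓

the image equals g(x) = (27/74)cos x + (51/74)sin x - (428/677)cos 2x + (296/677)sin 2x + (5249/4450)cos 3x + (9057/4450)sin 3x


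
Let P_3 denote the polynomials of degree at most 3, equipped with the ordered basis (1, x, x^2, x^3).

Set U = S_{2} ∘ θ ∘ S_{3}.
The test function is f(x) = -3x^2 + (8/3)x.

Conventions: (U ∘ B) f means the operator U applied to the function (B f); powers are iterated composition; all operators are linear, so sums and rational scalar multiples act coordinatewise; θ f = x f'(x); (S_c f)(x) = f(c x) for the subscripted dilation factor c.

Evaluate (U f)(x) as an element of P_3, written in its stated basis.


the image equals g(x) = -216x^2 + 16x

S_{3} f = -27x^2 + 8x
θ S_{3} f = -54x^2 + 8x
S_{2} θ S_{3} f = -216x^2 + 16x


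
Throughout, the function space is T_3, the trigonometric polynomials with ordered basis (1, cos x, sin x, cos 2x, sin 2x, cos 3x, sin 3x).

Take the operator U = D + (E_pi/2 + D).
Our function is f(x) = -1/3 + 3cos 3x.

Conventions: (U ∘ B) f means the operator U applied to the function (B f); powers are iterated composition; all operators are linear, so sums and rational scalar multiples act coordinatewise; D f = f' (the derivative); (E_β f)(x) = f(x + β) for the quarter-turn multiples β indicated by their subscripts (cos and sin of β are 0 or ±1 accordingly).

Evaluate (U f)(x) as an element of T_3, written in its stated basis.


the result is g(x) = -1/3 - 15sin 3x

D f = -9sin 3x
E_pi/2 f = -1/3 + 3sin 3x
D f = -9sin 3x
(E_pi/2 + D) f = -1/3 - 6sin 3x
(D + (E_pi/2 + D)) f = -1/3 - 15sin 3x


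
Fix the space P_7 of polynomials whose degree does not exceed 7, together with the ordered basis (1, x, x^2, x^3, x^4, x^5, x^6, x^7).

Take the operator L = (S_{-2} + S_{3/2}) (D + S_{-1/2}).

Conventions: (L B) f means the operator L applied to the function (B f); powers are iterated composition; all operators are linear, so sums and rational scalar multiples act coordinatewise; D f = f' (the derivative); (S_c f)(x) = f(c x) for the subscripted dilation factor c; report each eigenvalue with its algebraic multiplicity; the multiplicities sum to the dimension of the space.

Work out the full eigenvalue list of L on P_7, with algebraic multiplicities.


λ = 1/4 (multiplicity 1), λ = 37/64 (multiplicity 1), λ = 781/1024 (multiplicity 1), λ = 14197/16384 (multiplicity 1), λ = 4825/4096 (multiplicity 1), λ = 337/256 (multiplicity 1), λ = 25/16 (multiplicity 1), λ = 2 (multiplicity 1)

image of 1: 2
image of x: (1/4)x + 2
image of x^2: (25/16)x^2 - x
image of x^3: (37/64)x^3 + (75/4)x^2
image of x^4: (337/256)x^4 - (37/2)x^3
image of x^5: (781/1024)x^5 + (1685/16)x^4
image of x^6: (4825/4096)x^6 - (2343/16)x^5
image of x^7: (14197/16384)x^7 + (33775/64)x^6
the matrix is upper triangular; its diagonal is (2, 1/4, 25/16, 37/64, 337/256, 781/1024, 4825/4096, 14197/16384)
for a triangular matrix the eigenvalues are the diagonal entries, with algebraic multiplicity their repetition count


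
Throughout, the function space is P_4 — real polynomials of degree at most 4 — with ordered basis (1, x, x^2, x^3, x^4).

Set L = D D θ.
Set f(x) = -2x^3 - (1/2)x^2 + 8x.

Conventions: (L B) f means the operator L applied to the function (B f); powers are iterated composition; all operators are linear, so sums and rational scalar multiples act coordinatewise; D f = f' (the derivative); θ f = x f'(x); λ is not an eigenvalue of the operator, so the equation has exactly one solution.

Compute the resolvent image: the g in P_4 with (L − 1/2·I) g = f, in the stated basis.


write g with unknown coordinates in the stated basis and equate coefficients in (L − 1/2·I) g = f
solving from the highest basis element down gives g = 4x^3 + x^2 + 128x + 8
check: L g = 72x + 4
so L g − 1/2·g = -2x^3 - (1/2)x^2 + 8x = f ✓

the result is g(x) = 4x^3 + x^2 + 128x + 8


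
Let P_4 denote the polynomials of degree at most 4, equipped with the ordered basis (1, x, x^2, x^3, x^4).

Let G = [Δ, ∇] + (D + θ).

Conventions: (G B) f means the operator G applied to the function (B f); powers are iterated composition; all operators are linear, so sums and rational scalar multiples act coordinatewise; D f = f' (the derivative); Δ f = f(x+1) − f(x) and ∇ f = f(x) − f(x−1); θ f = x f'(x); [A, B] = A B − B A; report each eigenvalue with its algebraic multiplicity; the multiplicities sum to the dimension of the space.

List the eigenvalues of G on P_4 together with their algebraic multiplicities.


image of 1: 0
image of x: x + 1
image of x^2: 2x^2 + 2x
image of x^3: 3x^3 + 3x^2
image of x^4: 4x^4 + 4x^3
the matrix is upper triangular; its diagonal is (0, 1, 2, 3, 4)
for a triangular matrix the eigenvalues are the diagonal entries, with algebraic multiplicity their repetition count

λ = 0 (multiplicity 1), λ = 1 (multiplicity 1), λ = 2 (multiplicity 1), λ = 3 (multiplicity 1), λ = 4 (multiplicity 1)


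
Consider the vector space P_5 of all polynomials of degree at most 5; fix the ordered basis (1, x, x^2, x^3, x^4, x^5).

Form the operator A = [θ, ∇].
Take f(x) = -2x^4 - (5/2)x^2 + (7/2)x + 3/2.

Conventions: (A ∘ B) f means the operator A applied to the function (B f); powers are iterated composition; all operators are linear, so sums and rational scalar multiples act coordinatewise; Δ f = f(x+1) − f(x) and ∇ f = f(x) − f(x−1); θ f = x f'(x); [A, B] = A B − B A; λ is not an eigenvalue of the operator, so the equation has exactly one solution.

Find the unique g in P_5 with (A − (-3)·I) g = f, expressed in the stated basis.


the image equals g(x) = -(2/3)x^4 - (8/9)x^3 + (17/18)x^2 + (49/54)x + 14/81

write g with unknown coordinates in the stated basis and equate coefficients in (A − (-3)·I) g = f
solving from the highest basis element down gives g = -(2/3)x^4 - (8/9)x^3 + (17/18)x^2 + (49/54)x + 14/81
check: A g = (8/3)x^3 - (16/3)x^2 + (7/9)x + 53/54
so A g − (-3)·g = -2x^4 - (5/2)x^2 + (7/2)x + 3/2 = f ✓


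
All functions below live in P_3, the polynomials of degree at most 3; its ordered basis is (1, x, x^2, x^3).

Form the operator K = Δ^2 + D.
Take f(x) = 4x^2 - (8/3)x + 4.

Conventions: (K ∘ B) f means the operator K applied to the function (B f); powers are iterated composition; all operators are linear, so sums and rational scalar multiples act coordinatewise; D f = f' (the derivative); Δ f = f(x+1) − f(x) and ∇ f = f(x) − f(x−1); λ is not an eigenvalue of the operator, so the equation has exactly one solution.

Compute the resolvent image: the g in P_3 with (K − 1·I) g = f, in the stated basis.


the image equals g(x) = -4x^2 - (16/3)x - 52/3

write g with unknown coordinates in the stated basis and equate coefficients in (K − 1·I) g = f
solving from the highest basis element down gives g = -4x^2 - (16/3)x - 52/3
check: K g = -8x - 40/3
so K g − 1·g = 4x^2 - (8/3)x + 4 = f ✓


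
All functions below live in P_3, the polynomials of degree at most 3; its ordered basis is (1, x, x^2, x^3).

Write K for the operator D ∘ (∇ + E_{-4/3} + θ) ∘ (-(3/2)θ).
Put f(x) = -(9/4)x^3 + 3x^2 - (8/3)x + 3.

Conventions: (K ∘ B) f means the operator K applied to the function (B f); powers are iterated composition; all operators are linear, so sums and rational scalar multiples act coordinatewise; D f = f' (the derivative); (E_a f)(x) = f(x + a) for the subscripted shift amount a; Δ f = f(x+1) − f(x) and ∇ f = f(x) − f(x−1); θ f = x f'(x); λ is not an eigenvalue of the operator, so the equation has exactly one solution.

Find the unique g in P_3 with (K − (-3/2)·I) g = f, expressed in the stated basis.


write g with unknown coordinates in the stated basis and equate coefficients in (K − (-3/2)·I) g = f
solving from the highest basis element down gives g = -(3/2)x^3 - 52x^2 - (5551/9)x - 21109/18
check: K g = 81x^2 + (1845/2)x + 21145/12
so K g − (-3/2)·g = -(9/4)x^3 + 3x^2 - (8/3)x + 3 = f ✓

g(x) = -(3/2)x^3 - 52x^2 - (5551/9)x - 21109/18


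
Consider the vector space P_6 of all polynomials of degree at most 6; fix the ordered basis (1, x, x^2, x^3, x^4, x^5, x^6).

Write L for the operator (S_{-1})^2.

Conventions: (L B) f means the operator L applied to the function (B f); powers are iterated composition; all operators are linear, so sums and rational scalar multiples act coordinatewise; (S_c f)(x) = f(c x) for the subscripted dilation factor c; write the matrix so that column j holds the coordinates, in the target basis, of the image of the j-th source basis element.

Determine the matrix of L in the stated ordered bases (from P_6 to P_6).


image of 1: 1
image of x: x
image of x^2: x^2
image of x^3: x^3
image of x^4: x^4
image of x^5: x^5
image of x^6: x^6
each image's coordinates form column j of the matrix

the matrix is [[1, 0, 0, 0, 0, 0, 0]; [0, 1, 0, 0, 0, 0, 0]; [0, 0, 1, 0, 0, 0, 0]; [0, 0, 0, 1, 0, 0, 0]; [0, 0, 0, 0, 1, 0, 0]; [0, 0, 0, 0, 0, 1, 0]; [0, 0, 0, 0, 0, 0, 1]] (rows listed top to bottom)


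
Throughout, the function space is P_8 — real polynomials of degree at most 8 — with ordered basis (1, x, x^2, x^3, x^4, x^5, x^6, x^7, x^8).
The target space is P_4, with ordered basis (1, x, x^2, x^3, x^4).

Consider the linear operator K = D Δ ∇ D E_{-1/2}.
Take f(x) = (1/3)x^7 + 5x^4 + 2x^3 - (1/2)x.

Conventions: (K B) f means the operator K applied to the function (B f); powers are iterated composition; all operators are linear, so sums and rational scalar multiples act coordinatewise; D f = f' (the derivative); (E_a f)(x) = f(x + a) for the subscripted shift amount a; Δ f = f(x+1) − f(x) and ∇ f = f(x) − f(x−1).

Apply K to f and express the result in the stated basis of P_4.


E_{-1/2} f = (1/3)x^7 - (7/6)x^6 + (7/4)x^5 + (85/24)x^4 - (349/48)x^3 + (137/32)x^2 - (281/192)x + 119/384
D E_{-1/2} f = (7/3)x^6 - 7x^5 + (35/4)x^4 + (85/6)x^3 - (349/16)x^2 + (137/16)x - 281/192
∇ (D E_{-1/2}) f = 14x^5 - 70x^4 + (455/3)x^3 - 115x^2 - (17/8)x + 635/24
Δ ∇ (D E_{-1/2}) f = 70x^4 - 140x^3 + 175x^2 + 15x - 515/24
D (Δ ∇) (D E_{-1/2}) f = 280x^3 - 420x^2 + 350x + 15

the image equals g(x) = 280x^3 - 420x^2 + 350x + 15


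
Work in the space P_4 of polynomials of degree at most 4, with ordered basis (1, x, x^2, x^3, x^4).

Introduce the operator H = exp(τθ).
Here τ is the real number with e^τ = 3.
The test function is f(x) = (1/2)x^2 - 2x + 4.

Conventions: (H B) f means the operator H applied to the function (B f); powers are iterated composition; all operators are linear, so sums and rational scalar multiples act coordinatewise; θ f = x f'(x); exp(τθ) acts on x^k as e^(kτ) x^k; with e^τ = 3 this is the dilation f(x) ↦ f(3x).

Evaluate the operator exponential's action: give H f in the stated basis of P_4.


exp(τθ) x^k = e^(kτ) x^k; with e^τ = 3 this sends x^k to 3^k x^k
x ↦ 3 x
x^2 ↦ 9 x^2
applying this coordinatewise to f: exp(τθ) f = (9/2)x^2 - 6x + 4

the image equals g(x) = (9/2)x^2 - 6x + 4


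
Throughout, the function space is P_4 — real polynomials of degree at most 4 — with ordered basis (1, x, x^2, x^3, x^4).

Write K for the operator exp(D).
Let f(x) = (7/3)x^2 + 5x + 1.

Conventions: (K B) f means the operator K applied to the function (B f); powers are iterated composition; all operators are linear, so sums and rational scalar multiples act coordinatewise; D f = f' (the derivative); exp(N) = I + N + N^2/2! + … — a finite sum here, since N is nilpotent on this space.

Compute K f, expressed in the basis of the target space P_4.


g(x) = (7/3)x^2 + (29/3)x + 25/3

order-1 term: (14/3)x + 5
order-2 term: 7/3
the series for exp(D) f terminates at order 2
exp(D) f = (7/3)x^2 + (29/3)x + 25/3


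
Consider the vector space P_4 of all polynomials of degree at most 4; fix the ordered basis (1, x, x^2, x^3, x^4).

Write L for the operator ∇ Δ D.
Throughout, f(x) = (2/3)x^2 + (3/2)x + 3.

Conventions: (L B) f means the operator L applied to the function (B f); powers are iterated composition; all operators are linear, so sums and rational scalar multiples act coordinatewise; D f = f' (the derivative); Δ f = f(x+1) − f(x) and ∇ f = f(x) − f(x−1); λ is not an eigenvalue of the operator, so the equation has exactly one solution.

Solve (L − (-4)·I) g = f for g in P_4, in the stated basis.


write g with unknown coordinates in the stated basis and equate coefficients in (L − (-4)·I) g = f
solving from the highest basis element down gives g = (1/6)x^2 + (3/8)x + 3/4
check: L g = 0
so L g − (-4)·g = (2/3)x^2 + (3/2)x + 3 = f ✓

the image equals g(x) = (1/6)x^2 + (3/8)x + 3/4


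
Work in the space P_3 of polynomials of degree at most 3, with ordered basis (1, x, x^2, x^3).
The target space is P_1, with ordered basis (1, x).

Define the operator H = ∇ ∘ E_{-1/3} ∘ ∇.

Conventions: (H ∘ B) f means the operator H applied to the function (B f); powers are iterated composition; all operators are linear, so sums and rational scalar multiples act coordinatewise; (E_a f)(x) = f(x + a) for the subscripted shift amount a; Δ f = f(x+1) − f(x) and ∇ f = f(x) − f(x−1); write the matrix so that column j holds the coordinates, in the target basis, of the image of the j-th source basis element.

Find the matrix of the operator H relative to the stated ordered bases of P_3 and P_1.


image of 1: 0
image of x: 0
image of x^2: 2
image of x^3: 6x - 8
each image's coordinates form column j of the matrix

the matrix is [[0, 0, 2, -8]; [0, 0, 0, 6]] (rows listed top to bottom)


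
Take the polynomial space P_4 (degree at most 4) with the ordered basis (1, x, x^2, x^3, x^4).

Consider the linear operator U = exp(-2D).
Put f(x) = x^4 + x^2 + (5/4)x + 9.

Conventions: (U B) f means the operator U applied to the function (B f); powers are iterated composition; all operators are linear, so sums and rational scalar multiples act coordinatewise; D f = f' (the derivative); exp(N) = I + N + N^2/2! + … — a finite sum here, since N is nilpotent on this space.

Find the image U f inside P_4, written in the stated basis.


order-1 term: -8x^3 - 4x - 5/2
order-2 term: 24x^2 + 4
order-3 term: -32x
order-4 term: 16
the series for exp(-2D) f terminates at order 4
exp(-2D) f = x^4 - 8x^3 + 25x^2 - (139/4)x + 53/2

the image equals g(x) = x^4 - 8x^3 + 25x^2 - (139/4)x + 53/2


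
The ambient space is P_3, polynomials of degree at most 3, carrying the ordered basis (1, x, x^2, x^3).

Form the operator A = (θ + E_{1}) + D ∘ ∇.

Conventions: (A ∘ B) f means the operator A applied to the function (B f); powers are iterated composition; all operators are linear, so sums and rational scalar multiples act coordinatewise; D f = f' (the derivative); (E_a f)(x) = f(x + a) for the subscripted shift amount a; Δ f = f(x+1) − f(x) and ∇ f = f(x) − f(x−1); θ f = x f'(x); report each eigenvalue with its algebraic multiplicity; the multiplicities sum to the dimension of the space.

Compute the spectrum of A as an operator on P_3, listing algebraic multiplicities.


image of 1: 1
image of x: 2x + 1
image of x^2: 3x^2 + 2x + 3
image of x^3: 4x^3 + 3x^2 + 9x - 2
the matrix is upper triangular; its diagonal is (1, 2, 3, 4)
for a triangular matrix the eigenvalues are the diagonal entries, with algebraic multiplicity their repetition count

λ = 1 (multiplicity 1), λ = 2 (multiplicity 1), λ = 3 (multiplicity 1), λ = 4 (multiplicity 1)


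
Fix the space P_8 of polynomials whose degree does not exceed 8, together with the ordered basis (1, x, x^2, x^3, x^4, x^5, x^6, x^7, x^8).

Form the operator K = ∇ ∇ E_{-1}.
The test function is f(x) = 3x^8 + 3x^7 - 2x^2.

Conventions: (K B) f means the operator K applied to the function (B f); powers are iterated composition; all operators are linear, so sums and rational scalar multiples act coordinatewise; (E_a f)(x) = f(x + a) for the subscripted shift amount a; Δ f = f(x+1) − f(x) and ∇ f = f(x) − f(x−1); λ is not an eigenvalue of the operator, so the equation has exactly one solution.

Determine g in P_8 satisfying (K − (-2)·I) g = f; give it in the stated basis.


write g with unknown coordinates in the stated basis and equate coefficients in (K − (-2)·I) g = f
solving from the highest basis element down gives g = (3/2)x^8 + (3/2)x^7 - 42x^6 + (945/2)x^5 - 1680x^4 - (7035/2)x^3 + 44372x^2 - (206157/2)x + 57203/2
check: K g = 84x^6 - 945x^5 + 3360x^4 + 7035x^3 - 88746x^2 + 206157x - 57203
so K g − (-2)·g = 3x^8 + 3x^7 - 2x^2 = f ✓

the image equals g(x) = (3/2)x^8 + (3/2)x^7 - 42x^6 + (945/2)x^5 - 1680x^4 - (7035/2)x^3 + 44372x^2 - (206157/2)x + 57203/2


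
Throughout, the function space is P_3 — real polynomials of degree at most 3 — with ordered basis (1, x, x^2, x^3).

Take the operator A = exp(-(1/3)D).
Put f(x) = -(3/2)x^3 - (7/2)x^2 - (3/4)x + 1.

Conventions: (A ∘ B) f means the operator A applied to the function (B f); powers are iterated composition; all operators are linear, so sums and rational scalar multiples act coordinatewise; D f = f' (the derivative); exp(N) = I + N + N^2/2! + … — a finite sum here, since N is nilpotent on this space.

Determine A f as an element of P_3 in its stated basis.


order-1 term: (3/2)x^2 + (7/3)x + 1/4
order-2 term: -(1/2)x - 7/18
order-3 term: 1/18
the series for exp(-(1/3)D) f terminates at order 3
exp(-(1/3)D) f = -(3/2)x^3 - 2x^2 + (13/12)x + 11/12

the result is g(x) = -(3/2)x^3 - 2x^2 + (13/12)x + 11/12


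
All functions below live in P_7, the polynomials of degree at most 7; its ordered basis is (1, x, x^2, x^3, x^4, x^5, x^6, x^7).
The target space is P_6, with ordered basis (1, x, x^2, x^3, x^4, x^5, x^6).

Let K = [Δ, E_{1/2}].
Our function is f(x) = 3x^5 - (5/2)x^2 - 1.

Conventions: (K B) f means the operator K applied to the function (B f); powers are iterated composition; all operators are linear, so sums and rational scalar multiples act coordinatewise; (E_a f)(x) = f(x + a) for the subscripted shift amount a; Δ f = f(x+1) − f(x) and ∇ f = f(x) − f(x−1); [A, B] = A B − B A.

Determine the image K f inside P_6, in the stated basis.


E_{1/2} f = 3x^5 + (15/2)x^4 + (15/2)x^3 + (5/4)x^2 - (25/16)x - 49/32
Δ E_{1/2} f = 15x^4 + 60x^3 + (195/2)x^2 + 70x + 283/16
Δ f = 15x^4 + 30x^3 + 30x^2 + 10x + 1/2
E_{1/2} Δ f = 15x^4 + 60x^3 + (195/2)x^2 + 70x + 283/16
[Δ, E_{1/2}] f = 0

the image equals g(x) = 0


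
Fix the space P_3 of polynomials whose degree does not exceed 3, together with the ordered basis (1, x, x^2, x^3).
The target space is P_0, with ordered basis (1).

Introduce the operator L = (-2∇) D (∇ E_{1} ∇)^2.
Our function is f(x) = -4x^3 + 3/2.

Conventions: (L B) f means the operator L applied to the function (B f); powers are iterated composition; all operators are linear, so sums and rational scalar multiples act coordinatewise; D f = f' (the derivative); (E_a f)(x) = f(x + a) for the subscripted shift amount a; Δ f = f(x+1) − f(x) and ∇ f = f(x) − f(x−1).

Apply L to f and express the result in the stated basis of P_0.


∇ f = -12x^2 + 12x - 4
E_{1} ∇ f = -12x^2 - 12x - 4
∇ E_{1} ∇ f = -24x
∇ (∇ E_{1} ∇) f = -24
E_{1} ∇ (∇ E_{1} ∇) f = -24
∇ E_{1} ∇ (∇ E_{1} ∇) f = 0
D (∇ E_{1} ∇)^2 f = 0
∇ (D (∇ E_{1} ∇)^2) f = 0
(-2∇) (D (∇ E_{1} ∇)^2) f = 0

the image equals g(x) = 0


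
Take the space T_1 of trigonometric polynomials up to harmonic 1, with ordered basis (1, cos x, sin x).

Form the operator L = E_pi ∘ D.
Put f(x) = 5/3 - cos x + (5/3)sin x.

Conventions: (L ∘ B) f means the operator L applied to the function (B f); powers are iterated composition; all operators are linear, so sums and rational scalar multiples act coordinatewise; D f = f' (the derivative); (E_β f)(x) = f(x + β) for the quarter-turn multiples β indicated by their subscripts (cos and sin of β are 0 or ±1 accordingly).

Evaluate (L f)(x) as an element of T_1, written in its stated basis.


g(x) = -(5/3)cos x - sin x

D f = (5/3)cos x + sin x
E_pi D f = -(5/3)cos x - sin x


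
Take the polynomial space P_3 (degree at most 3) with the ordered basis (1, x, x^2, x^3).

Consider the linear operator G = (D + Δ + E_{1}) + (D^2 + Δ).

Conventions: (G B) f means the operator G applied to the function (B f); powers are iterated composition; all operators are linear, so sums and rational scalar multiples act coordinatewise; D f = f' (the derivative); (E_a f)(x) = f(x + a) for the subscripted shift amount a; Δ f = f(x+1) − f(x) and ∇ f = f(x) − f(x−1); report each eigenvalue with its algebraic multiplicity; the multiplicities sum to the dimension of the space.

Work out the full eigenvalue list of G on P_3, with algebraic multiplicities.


λ = 1 (multiplicity 4)

image of 1: 1
image of x: x + 4
image of x^2: x^2 + 8x + 5
image of x^3: x^3 + 12x^2 + 15x + 3
the matrix is upper triangular; its diagonal is (1, 1, 1, 1)
for a triangular matrix the eigenvalues are the diagonal entries, with algebraic multiplicity their repetition count


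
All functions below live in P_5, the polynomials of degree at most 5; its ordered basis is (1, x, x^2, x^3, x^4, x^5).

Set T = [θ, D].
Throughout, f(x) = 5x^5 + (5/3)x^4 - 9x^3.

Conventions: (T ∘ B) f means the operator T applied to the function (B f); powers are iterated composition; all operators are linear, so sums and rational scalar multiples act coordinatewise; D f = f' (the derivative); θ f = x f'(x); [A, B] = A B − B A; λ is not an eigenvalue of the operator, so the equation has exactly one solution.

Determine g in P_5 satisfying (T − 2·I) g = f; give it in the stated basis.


write g with unknown coordinates in the stated basis and equate coefficients in (T − 2·I) g = f
solving from the highest basis element down gives g = -(5/2)x^5 + (65/12)x^4 - (19/3)x^3 + (19/2)x^2 - (19/2)x + 19/4
check: T g = (25/2)x^4 - (65/3)x^3 + 19x^2 - 19x + 19/2
so T g − 2·g = 5x^5 + (5/3)x^4 - 9x^3 = f ✓

the result is g(x) = -(5/2)x^5 + (65/12)x^4 - (19/3)x^3 + (19/2)x^2 - (19/2)x + 19/4


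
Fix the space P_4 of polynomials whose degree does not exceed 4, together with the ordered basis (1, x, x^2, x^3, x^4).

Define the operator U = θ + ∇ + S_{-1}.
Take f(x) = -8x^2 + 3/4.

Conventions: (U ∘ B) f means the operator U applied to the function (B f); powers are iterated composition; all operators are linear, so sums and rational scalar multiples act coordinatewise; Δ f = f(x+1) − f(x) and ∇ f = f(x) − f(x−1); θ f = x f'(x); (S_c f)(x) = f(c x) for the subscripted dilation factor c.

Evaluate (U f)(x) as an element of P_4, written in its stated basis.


the result is g(x) = -24x^2 - 16x + 35/4

θ f = -16x^2
∇ f = -16x + 8
S_{-1} f = -8x^2 + 3/4
(θ + ∇ + S_{-1}) f = -24x^2 - 16x + 35/4


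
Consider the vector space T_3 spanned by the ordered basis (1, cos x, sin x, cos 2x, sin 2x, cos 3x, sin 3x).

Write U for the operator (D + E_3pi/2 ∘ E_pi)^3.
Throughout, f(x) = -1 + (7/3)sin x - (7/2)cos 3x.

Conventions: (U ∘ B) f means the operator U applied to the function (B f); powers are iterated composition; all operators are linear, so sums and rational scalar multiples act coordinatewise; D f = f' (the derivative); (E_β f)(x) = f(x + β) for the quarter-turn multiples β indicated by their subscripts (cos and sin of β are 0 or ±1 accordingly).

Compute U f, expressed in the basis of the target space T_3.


D f = (7/3)cos x + (21/2)sin 3x
E_pi f = -1 - (7/3)sin x + (7/2)cos 3x
E_3pi/2 E_pi f = -1 + (7/3)cos x - (7/2)sin 3x
(D + E_3pi/2 ∘ E_pi) f = -1 + (14/3)cos x + 7sin 3x
D (D + E_3pi/2 ∘ E_pi) f = -(14/3)sin x + 21cos 3x
E_pi (D + E_3pi/2 ∘ E_pi) f = -1 - (14/3)cos x - 7sin 3x
E_3pi/2 E_pi (D + E_3pi/2 ∘ E_pi) f = -1 - (14/3)sin x - 7cos 3x
(D + E_3pi/2 ∘ E_pi) (D + E_3pi/2 ∘ E_pi) f = -1 - (28/3)sin x + 14cos 3x
D (D + E_3pi/2 ∘ E_pi) (D + E_3pi/2 ∘ E_pi) f = -(28/3)cos x - 42sin 3x
E_pi (D + E_3pi/2 ∘ E_pi) (D + E_3pi/2 ∘ E_pi) f = -1 + (28/3)sin x - 14cos 3x
E_3pi/2 E_pi (D + E_3pi/2 ∘ E_pi) (D + E_3pi/2 ∘ E_pi) f = -1 - (28/3)cos x + 14sin 3x
(D + E_3pi/2 ∘ E_pi) (D + E_3pi/2 ∘ E_pi) (D + E_3pi/2 ∘ E_pi) f = -1 - (56/3)cos x - 28sin 3x

the result is g(x) = -1 - (56/3)cos x - 28sin 3x


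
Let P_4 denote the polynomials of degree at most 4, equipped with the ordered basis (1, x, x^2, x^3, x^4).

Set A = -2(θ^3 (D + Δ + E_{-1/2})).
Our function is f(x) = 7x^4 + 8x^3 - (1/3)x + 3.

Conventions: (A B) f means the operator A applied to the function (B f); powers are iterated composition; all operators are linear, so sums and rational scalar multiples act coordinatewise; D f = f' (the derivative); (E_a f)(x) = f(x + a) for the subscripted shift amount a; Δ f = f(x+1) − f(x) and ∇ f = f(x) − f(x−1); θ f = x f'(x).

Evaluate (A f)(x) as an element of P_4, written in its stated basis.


D f = 28x^3 + 24x^2 - 1/3
Δ f = 28x^3 + 66x^2 + 52x + 44/3
E_{-1/2} f = 7x^4 - 6x^3 - (3/2)x^2 + (13/6)x + 125/48
(D + Δ + E_{-1/2}) f = 7x^4 + 50x^3 + (177/2)x^2 + (325/6)x + 271/16
θ (D + Δ + E_{-1/2}) f = 28x^4 + 150x^3 + 177x^2 + (325/6)x
θ θ (D + Δ + E_{-1/2}) f = 112x^4 + 450x^3 + 354x^2 + (325/6)x
θ θ θ (D + Δ + E_{-1/2}) f = 448x^4 + 1350x^3 + 708x^2 + (325/6)x
(-2(θ^3 (D + Δ + E_{-1/2}))) f = -896x^4 - 2700x^3 - 1416x^2 - (325/3)x

the image equals g(x) = -896x^4 - 2700x^3 - 1416x^2 - (325/3)x


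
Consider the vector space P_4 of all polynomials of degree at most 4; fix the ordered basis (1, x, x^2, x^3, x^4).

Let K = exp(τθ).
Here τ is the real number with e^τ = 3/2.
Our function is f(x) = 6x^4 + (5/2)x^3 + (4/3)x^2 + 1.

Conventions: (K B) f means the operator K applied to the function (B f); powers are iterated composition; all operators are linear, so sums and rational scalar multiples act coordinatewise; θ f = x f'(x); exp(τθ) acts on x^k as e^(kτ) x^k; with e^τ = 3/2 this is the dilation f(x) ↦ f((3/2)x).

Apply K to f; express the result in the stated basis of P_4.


exp(τθ) x^k = e^(kτ) x^k; with e^τ = 3/2 this sends x^k to (3/2)^k x^k
x^2 ↦ 9/4 x^2
x^3 ↦ 27/8 x^3
x^4 ↦ 81/16 x^4
applying this coordinatewise to f: exp(τθ) f = (243/8)x^4 + (135/16)x^3 + 3x^2 + 1

the result is g(x) = (243/8)x^4 + (135/16)x^3 + 3x^2 + 1


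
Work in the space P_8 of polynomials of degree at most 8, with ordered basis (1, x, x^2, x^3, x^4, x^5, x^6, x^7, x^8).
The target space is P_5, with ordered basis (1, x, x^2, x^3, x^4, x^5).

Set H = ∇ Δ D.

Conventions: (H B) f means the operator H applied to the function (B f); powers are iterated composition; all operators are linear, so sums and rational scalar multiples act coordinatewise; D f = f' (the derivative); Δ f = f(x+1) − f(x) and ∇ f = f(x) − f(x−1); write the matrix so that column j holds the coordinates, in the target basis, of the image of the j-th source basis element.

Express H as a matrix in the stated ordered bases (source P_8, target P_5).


the matrix is [[0, 0, 0, 6, 0, 10, 0, 14, 0]; [0, 0, 0, 0, 24, 0, 60, 0, 112]; [0, 0, 0, 0, 0, 60, 0, 210, 0]; [0, 0, 0, 0, 0, 0, 120, 0, 560]; [0, 0, 0, 0, 0, 0, 0, 210, 0]; [0, 0, 0, 0, 0, 0, 0, 0, 336]] (rows listed top to bottom)

image of 1: 0
image of x: 0
image of x^2: 0
image of x^3: 6
image of x^4: 24x
image of x^5: 60x^2 + 10
image of x^6: 120x^3 + 60x
image of x^7: 210x^4 + 210x^2 + 14
image of x^8: 336x^5 + 560x^3 + 112x
each image's coordinates form column j of the matrix


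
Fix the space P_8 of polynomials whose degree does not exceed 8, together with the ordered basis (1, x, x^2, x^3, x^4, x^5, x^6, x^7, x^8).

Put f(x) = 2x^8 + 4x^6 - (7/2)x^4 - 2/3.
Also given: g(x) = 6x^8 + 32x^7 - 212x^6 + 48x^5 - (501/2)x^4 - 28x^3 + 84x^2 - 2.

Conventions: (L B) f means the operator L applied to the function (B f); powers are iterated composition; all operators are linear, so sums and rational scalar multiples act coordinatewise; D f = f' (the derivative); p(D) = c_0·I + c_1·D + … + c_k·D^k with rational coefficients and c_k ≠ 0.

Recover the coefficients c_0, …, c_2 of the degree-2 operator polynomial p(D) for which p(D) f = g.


D^0 f = 2x^8 + 4x^6 - (7/2)x^4 - 2/3
D^1 f = 16x^7 + 24x^5 - 14x^3
D^2 f = 112x^6 + 120x^4 - 42x^2
matching coefficients of g against c_0 f + c_1 Df + … from the top degree down determines the c_i
solution: c_0 = 3, c_1 = 2, c_2 = -2

c_0 = 3, c_1 = 2, c_2 = -2


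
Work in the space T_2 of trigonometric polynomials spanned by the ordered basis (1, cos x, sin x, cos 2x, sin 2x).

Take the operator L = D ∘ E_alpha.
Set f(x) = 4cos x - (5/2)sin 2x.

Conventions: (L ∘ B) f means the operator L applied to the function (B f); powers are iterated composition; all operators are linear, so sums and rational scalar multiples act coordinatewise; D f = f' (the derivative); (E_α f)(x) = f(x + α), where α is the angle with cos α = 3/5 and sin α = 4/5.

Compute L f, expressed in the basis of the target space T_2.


the result is g(x) = -(16/5)cos x - (12/5)sin x + (7/5)cos 2x + (24/5)sin 2x

E_alpha f = (12/5)cos x - (16/5)sin x - (12/5)cos 2x + (7/10)sin 2x
D E_alpha f = -(16/5)cos x - (12/5)sin x + (7/5)cos 2x + (24/5)sin 2x


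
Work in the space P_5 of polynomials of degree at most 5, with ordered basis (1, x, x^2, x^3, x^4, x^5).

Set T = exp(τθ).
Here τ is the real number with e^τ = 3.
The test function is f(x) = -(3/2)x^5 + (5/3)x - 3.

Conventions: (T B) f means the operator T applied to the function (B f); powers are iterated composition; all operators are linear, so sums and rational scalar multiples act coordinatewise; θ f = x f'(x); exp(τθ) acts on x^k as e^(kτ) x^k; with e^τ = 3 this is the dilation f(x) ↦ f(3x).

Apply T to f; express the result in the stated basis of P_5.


the image equals g(x) = -(729/2)x^5 + 5x - 3

exp(τθ) x^k = e^(kτ) x^k; with e^τ = 3 this sends x^k to 3^k x^k
x ↦ 3 x
x^5 ↦ 243 x^5
applying this coordinatewise to f: exp(τθ) f = -(729/2)x^5 + 5x - 3


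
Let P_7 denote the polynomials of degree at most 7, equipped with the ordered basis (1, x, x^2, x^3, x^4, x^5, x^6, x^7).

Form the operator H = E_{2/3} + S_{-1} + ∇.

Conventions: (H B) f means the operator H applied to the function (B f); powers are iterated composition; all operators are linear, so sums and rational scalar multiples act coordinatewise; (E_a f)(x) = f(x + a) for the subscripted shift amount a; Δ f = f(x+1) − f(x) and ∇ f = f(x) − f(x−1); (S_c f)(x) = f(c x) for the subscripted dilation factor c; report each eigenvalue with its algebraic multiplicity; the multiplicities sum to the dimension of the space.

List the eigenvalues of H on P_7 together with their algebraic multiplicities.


image of 1: 2
image of x: 5/3
image of x^2: 2x^2 + (10/3)x - 5/9
image of x^3: 5x^2 - (5/3)x + 35/27
image of x^4: 2x^4 + (20/3)x^3 - (10/3)x^2 + (140/27)x - 65/81
image of x^5: (25/3)x^4 - (50/9)x^3 + (350/27)x^2 - (325/81)x + 275/243
image of x^6: 2x^6 + 10x^5 - (25/3)x^4 + (700/27)x^3 - (325/27)x^2 + (550/81)x - 665/729
image of x^7: (35/3)x^6 - (35/3)x^5 + (1225/27)x^4 - (2275/81)x^3 + (1925/81)x^2 - (4655/729)x + 2315/2187
the matrix is upper triangular; its diagonal is (2, 0, 2, 0, 2, 0, 2, 0)
for a triangular matrix the eigenvalues are the diagonal entries, with algebraic multiplicity their repetition count

λ = 0 (multiplicity 4), λ = 2 (multiplicity 4)


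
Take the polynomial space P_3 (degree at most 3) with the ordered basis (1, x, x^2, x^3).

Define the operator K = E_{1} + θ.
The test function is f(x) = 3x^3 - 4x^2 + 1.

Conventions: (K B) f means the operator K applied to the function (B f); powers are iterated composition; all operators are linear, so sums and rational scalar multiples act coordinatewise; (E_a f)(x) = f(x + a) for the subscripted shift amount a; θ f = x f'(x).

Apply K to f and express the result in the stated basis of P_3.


E_{1} f = 3x^3 + 5x^2 + x
θ f = 9x^3 - 8x^2
(E_{1} + θ) f = 12x^3 - 3x^2 + x

the result is g(x) = 12x^3 - 3x^2 + x


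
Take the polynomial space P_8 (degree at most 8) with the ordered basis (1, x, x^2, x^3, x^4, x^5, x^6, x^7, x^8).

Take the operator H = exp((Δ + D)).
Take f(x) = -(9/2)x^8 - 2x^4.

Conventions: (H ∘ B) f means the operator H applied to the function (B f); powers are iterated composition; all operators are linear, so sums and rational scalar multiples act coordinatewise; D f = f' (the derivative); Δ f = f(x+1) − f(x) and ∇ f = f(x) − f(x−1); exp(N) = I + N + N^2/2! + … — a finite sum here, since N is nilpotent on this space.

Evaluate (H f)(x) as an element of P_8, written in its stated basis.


order-1 term: -72x^7 - 126x^6 - 252x^5 - 315x^4 - 268x^3 - 138x^2 - 44x - 13/2
order-2 term: -504x^6 - 1512x^5 - 3465x^4 - 5040x^3 - 4710x^2 - 2568x - 1259/2
order-3 term: -2016x^5 - 7560x^4 - 17640x^3 - 24570x^2 - 19468x - 6789
order-4 term: -5040x^4 - 20160x^3 - 42840x^2 - 47880x - 45361/2
order-5 term: -8064x^3 - 30240x^2 - 50400x - 32760
order-6 term: -8064x^2 - 24192x - 23184
order-7 term: -4608x - 8064
order-8 term: -1152
the series for exp((Δ + D)) f terminates at order 8
exp((Δ + D)) f = -(9/2)x^8 - 72x^7 - 630x^6 - 3780x^5 - 16382x^4 - 51172x^3 - 110562x^2 - 149160x - 190531/2

the image equals g(x) = -(9/2)x^8 - 72x^7 - 630x^6 - 3780x^5 - 16382x^4 - 51172x^3 - 110562x^2 - 149160x - 190531/2


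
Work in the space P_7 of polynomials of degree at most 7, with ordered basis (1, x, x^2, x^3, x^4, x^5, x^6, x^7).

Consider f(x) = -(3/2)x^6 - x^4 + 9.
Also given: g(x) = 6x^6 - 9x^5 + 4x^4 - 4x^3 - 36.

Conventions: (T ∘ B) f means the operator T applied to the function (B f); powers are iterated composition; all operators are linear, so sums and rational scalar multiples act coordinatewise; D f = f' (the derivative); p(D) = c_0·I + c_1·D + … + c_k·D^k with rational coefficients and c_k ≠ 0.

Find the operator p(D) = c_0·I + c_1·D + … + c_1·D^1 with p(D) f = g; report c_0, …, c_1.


D^0 f = -(3/2)x^6 - x^4 + 9
D^1 f = -9x^5 - 4x^3
matching coefficients of g against c_0 f + c_1 Df + … from the top degree down determines the c_i
solution: c_0 = -4, c_1 = 1

p(D) = -4·I + D, i.e. c_0 = -4, c_1 = 1


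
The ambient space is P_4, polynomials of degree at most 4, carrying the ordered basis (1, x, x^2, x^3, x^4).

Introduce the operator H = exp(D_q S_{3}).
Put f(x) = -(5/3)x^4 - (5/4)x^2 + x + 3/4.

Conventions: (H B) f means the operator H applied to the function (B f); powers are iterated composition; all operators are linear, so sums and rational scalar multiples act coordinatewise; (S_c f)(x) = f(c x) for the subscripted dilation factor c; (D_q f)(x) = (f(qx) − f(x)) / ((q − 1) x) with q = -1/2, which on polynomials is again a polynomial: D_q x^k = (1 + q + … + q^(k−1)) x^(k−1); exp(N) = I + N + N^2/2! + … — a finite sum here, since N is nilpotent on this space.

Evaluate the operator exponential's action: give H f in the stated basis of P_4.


the result is g(x) = -(5/3)x^4 - (675/8)x^3 - (54755/64)x^2 - (164617/128)x - 494475/512

order-1 term: -(675/8)x^3 - (45/8)x + 3
order-2 term: -(54675/64)x^2 - 135/16
order-3 term: -(164025/128)x
order-4 term: -492075/512
the series for exp(D_q S_{3}) f terminates at order 4
exp(D_q S_{3}) f = -(5/3)x^4 - (675/8)x^3 - (54755/64)x^2 - (164617/128)x - 494475/512


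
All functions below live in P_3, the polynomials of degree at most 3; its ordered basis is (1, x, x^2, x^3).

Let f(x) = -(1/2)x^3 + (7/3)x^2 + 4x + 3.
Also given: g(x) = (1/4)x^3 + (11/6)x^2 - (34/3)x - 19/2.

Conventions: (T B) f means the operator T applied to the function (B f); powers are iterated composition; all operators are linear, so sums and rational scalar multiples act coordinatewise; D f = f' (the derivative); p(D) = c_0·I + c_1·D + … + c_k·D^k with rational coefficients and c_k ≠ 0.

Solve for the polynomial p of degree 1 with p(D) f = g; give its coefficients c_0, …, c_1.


p(D) = -(1/2)·I − 2·D, i.e. c_0 = -1/2, c_1 = -2

D^0 f = -(1/2)x^3 + (7/3)x^2 + 4x + 3
D^1 f = -(3/2)x^2 + (14/3)x + 4
matching coefficients of g against c_0 f + c_1 Df + … from the top degree down determines the c_i
solution: c_0 = -1/2, c_1 = -2


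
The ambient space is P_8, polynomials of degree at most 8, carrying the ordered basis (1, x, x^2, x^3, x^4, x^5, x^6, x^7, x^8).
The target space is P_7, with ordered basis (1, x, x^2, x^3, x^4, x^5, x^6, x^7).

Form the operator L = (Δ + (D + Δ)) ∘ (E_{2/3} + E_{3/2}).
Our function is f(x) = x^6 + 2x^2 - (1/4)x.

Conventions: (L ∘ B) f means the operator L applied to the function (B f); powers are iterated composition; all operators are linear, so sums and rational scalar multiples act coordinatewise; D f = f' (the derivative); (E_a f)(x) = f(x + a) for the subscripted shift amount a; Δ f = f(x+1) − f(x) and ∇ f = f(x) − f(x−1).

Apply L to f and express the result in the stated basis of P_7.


E_{2/3} f = x^6 + 4x^5 + (20/3)x^4 + (160/27)x^3 + (134/27)x^2 + (1039/324)x + 1181/1458
E_{3/2} f = x^6 + 9x^5 + (135/4)x^4 + (135/2)x^3 + (1247/16)x^2 + (821/16)x + 993/64
(E_{2/3} + E_{3/2}) f = 2x^6 + 13x^5 + (485/12)x^4 + (3965/54)x^3 + (35813/432)x^2 + (70657/1296)x + 761689/46656
Δ (E_{2/3} + E_{3/2}) f = 12x^5 + 95x^4 + (995/3)x^3 + (5605/9)x^2 + (134945/216)x + 86269/324
D (E_{2/3} + E_{3/2}) f = 12x^5 + 65x^4 + (485/3)x^3 + (3965/18)x^2 + (35813/216)x + 70657/1296
Δ (E_{2/3} + E_{3/2}) f = 12x^5 + 95x^4 + (995/3)x^3 + (5605/9)x^2 + (134945/216)x + 86269/324
(D + Δ) (E_{2/3} + E_{3/2}) f = 24x^5 + 160x^4 + (1480/3)x^3 + (15175/18)x^2 + (85379/108)x + 415733/1296
(Δ + (D + Δ)) (E_{2/3} + E_{3/2}) f = 36x^5 + 255x^4 + 825x^3 + (8795/6)x^2 + (33967/24)x + 253603/432

the result is g(x) = 36x^5 + 255x^4 + 825x^3 + (8795/6)x^2 + (33967/24)x + 253603/432
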